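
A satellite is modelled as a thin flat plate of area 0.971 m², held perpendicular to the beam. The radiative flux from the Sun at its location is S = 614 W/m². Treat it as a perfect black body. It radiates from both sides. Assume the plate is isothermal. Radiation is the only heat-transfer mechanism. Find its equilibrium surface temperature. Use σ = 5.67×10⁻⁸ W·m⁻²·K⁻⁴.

T ≈ 271 K

At equilibrium, absorbed power = emitted power.
Absorbing cross-section = A = 0.9710 m²; emitting surface = 2A = 1.942 m² (ratio 2).
S·A_cross = εσ·A_surf·T⁴  ⇒  T⁴ = S/(2σ).
T⁴ = 1.00·614/(2·5.67×10⁻⁸) = 5.414×10⁹ K⁴.
T = (5.414×10⁹)^(1/4).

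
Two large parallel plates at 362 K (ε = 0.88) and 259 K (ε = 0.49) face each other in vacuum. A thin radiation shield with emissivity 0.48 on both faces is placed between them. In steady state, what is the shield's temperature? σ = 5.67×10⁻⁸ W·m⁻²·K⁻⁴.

T_s ≈ 330 K

In steady state the net flux on the hot side equals that on the cold side.
σ(T₁⁴−T_s⁴)/D₁ = σ(T_s⁴−T₂⁴)/D₂, with D₁ = 1/ε₁+1/ε_s−1 = 2.220, D₂ = 1/ε_s+1/ε₂−1 = 3.124.
Solve for T_s⁴: T_s⁴ = (D₂·T₁⁴ + D₁·T₂⁴)/(D₁+D₂) = 1.191×10¹⁰ K⁴.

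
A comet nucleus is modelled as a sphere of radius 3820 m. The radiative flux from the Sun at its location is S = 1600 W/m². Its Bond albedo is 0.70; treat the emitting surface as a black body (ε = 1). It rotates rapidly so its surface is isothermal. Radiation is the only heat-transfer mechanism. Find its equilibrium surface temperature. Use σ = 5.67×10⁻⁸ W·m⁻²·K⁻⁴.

T ≈ 214 K

At equilibrium, absorbed power = emitted power.
Absorbing cross-section = πr² = 4.584×10⁷ m²; emitting surface = 4πr² = 1.834×10⁸ m² (ratio 4).
(1−a)S·A_cross = εσ·A_surf·T⁴  ⇒  T⁴ = (1−a)S/(4σ).
T⁴ = 0.300·1600/(4·5.67×10⁻⁸) = 2.116×10⁹ K⁴.
T = (2.116×10⁹)^(1/4).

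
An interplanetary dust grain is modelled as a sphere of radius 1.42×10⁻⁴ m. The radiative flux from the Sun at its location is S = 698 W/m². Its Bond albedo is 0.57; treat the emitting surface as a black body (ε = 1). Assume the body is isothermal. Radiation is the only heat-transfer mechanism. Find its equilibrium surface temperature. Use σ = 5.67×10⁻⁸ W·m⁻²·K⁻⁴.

T ≈ 191 K

At equilibrium, absorbed power = emitted power.
Absorbing cross-section = πr² = 6.335×10⁻⁸ m²; emitting surface = 4πr² = 2.534×10⁻⁷ m² (ratio 4).
(1−a)S·A_cross = εσ·A_surf·T⁴  ⇒  T⁴ = (1−a)S/(4σ).
T⁴ = 0.430·698/(4·5.67×10⁻⁸) = 1.323×10⁹ K⁴.
T = (1.323×10⁹)^(1/4).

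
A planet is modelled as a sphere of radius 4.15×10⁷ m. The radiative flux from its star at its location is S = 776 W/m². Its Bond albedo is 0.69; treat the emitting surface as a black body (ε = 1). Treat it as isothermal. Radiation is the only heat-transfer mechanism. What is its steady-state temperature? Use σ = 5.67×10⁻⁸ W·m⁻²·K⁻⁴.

At equilibrium, absorbed power = emitted power.
Absorbing cross-section = πr² = 5.411×10¹⁵ m²; emitting surface = 4πr² = 2.164×10¹⁶ m² (ratio 4).
(1−a)S·A_cross = εσ·A_surf·T⁴  ⇒  T⁴ = (1−a)S/(4σ).
T⁴ = 0.310·776/(4·5.67×10⁻⁸) = 1.061×10⁹ K⁴.
T = (1.061×10⁹)^(1/4).

T ≈ 180 K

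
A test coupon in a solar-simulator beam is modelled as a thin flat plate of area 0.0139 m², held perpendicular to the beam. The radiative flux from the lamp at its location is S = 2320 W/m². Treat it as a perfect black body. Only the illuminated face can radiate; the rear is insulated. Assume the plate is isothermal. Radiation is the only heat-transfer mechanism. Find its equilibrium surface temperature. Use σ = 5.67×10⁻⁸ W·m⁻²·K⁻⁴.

At equilibrium, absorbed power = emitted power.
Absorbing cross-section = A = 0.01390 m²; emitting surface = A = 0.01390 m² (ratio 1).
S·A_cross = εσ·A_surf·T⁴  ⇒  T⁴ = S/(1σ).
T⁴ = 1.00·2320/(1·5.67×10⁻⁸) = 4.092×10¹⁰ K⁴.
T = (4.092×10¹⁰)^(1/4).

T ≈ 450 K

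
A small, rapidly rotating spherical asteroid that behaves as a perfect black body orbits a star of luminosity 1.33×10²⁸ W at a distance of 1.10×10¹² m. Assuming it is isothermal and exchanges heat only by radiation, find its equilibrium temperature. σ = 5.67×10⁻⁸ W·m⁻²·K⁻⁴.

First find the stellar flux at distance d: S = L/(4πd²) = 1.33×10²⁸/(4π·(1.10×10¹²)²) = 874.7 W/m².
For an isothermal sphere, absorbed (1−a)S·πr² = emitted σ·4πr²·T⁴, so T⁴ = (1−a)S/(4σ).
T⁴ = 1.00·874.7/(4·5.67×10⁻⁸) = 3.857×10⁹ K⁴.

T ≈ 249 K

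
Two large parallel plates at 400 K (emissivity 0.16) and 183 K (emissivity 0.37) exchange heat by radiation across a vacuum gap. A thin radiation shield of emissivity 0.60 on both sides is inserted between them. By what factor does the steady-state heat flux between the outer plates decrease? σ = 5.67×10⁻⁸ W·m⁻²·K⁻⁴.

factor ≈ 1.29

Without shield: q₀ = σΔ(T⁴)/(1/ε₁+1/ε₂−1) with denominator 7.953.
With shield the two gaps are in series; the resistances add: (1/ε₁+1/ε_s−1)+(1/ε_s+1/ε₂−1) = 6.917+3.369 = 10.29.
Heat-flux ratio q₀/q = 10.29/7.953.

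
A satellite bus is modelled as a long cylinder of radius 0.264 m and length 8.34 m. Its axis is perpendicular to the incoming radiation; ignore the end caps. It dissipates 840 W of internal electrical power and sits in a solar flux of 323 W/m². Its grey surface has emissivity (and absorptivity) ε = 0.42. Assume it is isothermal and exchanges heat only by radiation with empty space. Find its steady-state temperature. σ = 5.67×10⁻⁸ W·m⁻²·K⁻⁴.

At steady state, absorbed solar power + internal power = radiated power.
Absorbed: α·S·A_cross = 0.42·323·4.404 = 597.4 W (cross-section 2rL).
Total input = 597.4 + 840 = 1437 W.
Radiated: εσ·A_surf·T⁴ with A_surf = 2πrL = 13.83 m².
T⁴ = 1437/(0.42·5.67×10⁻⁸·13.83) = 4.363×10⁹ K⁴.

T ≈ 257 K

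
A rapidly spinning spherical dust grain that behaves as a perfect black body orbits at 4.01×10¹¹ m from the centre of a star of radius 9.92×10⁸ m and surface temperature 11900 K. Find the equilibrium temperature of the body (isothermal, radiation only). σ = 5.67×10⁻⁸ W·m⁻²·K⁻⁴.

The star's surface emits σT_*⁴; at distance d the flux is S = σT_*⁴(R_*/d)².
S = 5.67×10⁻⁸·(11900)⁴·(9.92×10⁸/4.01×10¹¹)² = 6958 W/m².
For an isothermal sphere T⁴ = (1−a)S/(4σ) = 3.068×10¹⁰ K⁴.

T ≈ 419 K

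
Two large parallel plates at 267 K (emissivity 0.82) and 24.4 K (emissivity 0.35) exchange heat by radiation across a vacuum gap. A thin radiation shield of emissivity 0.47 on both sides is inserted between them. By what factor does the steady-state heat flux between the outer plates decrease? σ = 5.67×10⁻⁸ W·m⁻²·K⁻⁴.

factor ≈ 2.06

Without shield: q₀ = σΔ(T⁴)/(1/ε₁+1/ε₂−1) with denominator 3.077.
With shield the two gaps are in series; the resistances add: (1/ε₁+1/ε_s−1)+(1/ε_s+1/ε₂−1) = 2.347+3.985 = 6.332.
Heat-flux ratio q₀/q = 6.332/3.077.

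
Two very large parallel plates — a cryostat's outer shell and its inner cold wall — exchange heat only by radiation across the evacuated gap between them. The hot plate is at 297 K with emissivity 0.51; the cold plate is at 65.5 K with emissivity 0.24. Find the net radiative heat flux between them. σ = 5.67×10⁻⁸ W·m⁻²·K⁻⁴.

q ≈ 85.8 W/m²

For two infinite grey parallel plates, q = σ(T₁⁴ − T₂⁴)/(1/ε₁ + 1/ε₂ − 1).
T₁⁴ − T₂⁴ = 7.781×10⁹ − 1.841×10⁷ = 7.762×10⁹ K⁴.
1/ε₁ + 1/ε₂ − 1 = 1.961 + 4.167 − 1 = 5.127.
q = 5.67×10⁻⁸ × 7.762×10⁹ / 5.127.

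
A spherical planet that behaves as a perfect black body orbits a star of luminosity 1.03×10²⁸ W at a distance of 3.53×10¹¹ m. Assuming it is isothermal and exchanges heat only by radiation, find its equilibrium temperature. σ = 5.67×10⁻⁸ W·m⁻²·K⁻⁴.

T ≈ 413 K

First find the stellar flux at distance d: S = L/(4πd²) = 1.03×10²⁸/(4π·(3.53×10¹¹)²) = 6578 W/m².
For an isothermal sphere, absorbed (1−a)S·πr² = emitted σ·4πr²·T⁴, so T⁴ = (1−a)S/(4σ).
T⁴ = 1.00·6578/(4·5.67×10⁻⁸) = 2.900×10¹⁰ K⁴.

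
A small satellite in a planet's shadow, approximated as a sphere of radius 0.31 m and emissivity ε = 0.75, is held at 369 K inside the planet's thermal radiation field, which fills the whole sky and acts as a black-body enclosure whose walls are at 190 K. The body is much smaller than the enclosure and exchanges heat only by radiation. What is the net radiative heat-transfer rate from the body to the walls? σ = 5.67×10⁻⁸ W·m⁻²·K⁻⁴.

P_net ≈ 885 W

For a small grey body in a large enclosure: P_net = εσA(T_body⁴ − T_wall⁴).
A = 4πr² = 1.208 m²; T_body⁴ − T_wall⁴ = 1.854×10¹⁰ − 1.303×10⁹ = 1.724×10¹⁰ K⁴.
|P_net| = 0.75·5.67×10⁻⁸·1.208·1.724×10¹⁰.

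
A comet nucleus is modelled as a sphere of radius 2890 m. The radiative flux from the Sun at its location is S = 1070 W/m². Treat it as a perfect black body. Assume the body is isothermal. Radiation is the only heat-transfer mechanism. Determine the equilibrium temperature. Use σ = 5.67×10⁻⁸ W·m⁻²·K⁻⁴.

At equilibrium, absorbed power = emitted power.
Absorbing cross-section = πr² = 2.624×10⁷ m²; emitting surface = 4πr² = 1.050×10⁸ m² (ratio 4).
S·A_cross = εσ·A_surf·T⁴  ⇒  T⁴ = S/(4σ).
T⁴ = 1.00·1070/(4·5.67×10⁻⁸) = 4.718×10⁹ K⁴.
T = (4.718×10⁹)^(1/4).

T ≈ 262 K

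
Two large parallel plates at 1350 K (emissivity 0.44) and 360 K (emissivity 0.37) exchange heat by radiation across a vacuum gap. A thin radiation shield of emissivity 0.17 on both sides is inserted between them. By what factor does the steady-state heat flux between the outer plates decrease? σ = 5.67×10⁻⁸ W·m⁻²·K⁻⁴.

Without shield: q₀ = σΔ(T⁴)/(1/ε₁+1/ε₂−1) with denominator 3.975.
With shield the two gaps are in series; the resistances add: (1/ε₁+1/ε_s−1)+(1/ε_s+1/ε₂−1) = 7.155+7.585 = 14.74.
Heat-flux ratio q₀/q = 14.74/3.975.

factor ≈ 3.71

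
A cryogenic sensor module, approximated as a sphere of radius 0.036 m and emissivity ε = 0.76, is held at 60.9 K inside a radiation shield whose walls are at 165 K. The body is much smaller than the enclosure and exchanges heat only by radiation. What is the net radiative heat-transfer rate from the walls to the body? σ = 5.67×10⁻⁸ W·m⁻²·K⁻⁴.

For a small grey body in a large enclosure: P_net = εσA(T_body⁴ − T_wall⁴).
A = 4πr² = 0.01629 m²; T_body⁴ − T_wall⁴ = 1.376×10⁷ − 7.412×10⁸ = -7.274×10⁸ K⁴.
|P_net| = 0.76·5.67×10⁻⁸·0.01629·7.274×10⁸.

P_net ≈ 0.511 W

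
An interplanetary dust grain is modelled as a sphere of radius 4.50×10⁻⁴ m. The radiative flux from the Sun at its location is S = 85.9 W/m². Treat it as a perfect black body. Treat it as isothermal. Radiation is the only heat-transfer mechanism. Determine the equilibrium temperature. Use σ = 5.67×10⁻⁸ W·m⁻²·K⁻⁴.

T ≈ 140 K

At equilibrium, absorbed power = emitted power.
Absorbing cross-section = πr² = 6.362×10⁻⁷ m²; emitting surface = 4πr² = 2.545×10⁻⁶ m² (ratio 4).
S·A_cross = εσ·A_surf·T⁴  ⇒  T⁴ = S/(4σ).
T⁴ = 1.00·85.9/(4·5.67×10⁻⁸) = 3.787×10⁸ K⁴.
T = (3.787×10⁸)^(1/4).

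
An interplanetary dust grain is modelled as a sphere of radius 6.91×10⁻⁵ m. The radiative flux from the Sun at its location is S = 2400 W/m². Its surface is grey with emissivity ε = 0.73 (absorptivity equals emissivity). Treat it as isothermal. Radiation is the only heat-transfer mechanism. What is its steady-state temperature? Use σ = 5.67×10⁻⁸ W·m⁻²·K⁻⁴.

T ≈ 321 K

At equilibrium, absorbed power = emitted power.
Absorbing cross-section = πr² = 1.500×10⁻⁸ m²; emitting surface = 4πr² = 6.000×10⁻⁸ m² (ratio 4).
εS·A_cross = εσ·A_surf·T⁴  ⇒  T⁴ = S/(4σ)   (ε cancels).
T⁴ = 2400/(4·5.67×10⁻⁸) = 1.058×10¹⁰ K⁴.
T = (1.058×10¹⁰)^(1/4).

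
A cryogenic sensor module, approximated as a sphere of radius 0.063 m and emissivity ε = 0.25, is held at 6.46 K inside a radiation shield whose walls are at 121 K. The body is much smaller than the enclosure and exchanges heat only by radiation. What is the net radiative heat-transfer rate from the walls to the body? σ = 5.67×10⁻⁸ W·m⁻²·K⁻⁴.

For a small grey body in a large enclosure: P_net = εσA(T_body⁴ − T_wall⁴).
A = 4πr² = 0.04988 m²; T_body⁴ − T_wall⁴ = 1742 − 2.144×10⁸ = -2.144×10⁸ K⁴.
|P_net| = 0.25·5.67×10⁻⁸·0.04988·2.144×10⁸.

P_net ≈ 0.152 W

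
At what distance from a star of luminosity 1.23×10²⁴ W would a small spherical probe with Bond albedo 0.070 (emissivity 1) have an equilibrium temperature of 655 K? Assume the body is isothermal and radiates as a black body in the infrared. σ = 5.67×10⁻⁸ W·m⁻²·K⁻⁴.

d ≈ 1.48×10⁹ m

For an isothermal black-emitting sphere, (1−a)S·πr² = σ·4πr²·T⁴ ⇒ S = 4σT⁴/(1−a).
S = 4·5.67×10⁻⁸·(655)⁴/0.930 = 44890 W/m².
Flux falls as S = L/(4πd²), so d = √(L/(4πS)) = √(1.23×10²⁴/(4π·44890)).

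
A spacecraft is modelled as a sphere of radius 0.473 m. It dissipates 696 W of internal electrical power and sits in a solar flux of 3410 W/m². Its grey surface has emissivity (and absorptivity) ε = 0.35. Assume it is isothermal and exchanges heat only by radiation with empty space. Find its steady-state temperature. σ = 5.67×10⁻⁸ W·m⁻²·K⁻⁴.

At steady state, absorbed solar power + internal power = radiated power.
Absorbed: α·S·A_cross = 0.35·3410·0.7029 = 838.9 W (cross-section πr²).
Total input = 838.9 + 696 = 1535 W.
Radiated: εσ·A_surf·T⁴ with A_surf = 4πr² = 2.811 m².
T⁴ = 1535/(0.35·5.67×10⁻⁸·2.811) = 2.751×10¹⁰ K⁴.

T ≈ 407 K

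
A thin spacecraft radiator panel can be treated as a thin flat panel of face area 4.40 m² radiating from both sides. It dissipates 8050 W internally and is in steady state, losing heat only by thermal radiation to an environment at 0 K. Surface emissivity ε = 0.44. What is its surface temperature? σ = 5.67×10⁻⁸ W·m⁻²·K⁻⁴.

Steady state: internal power = radiated power, P = εσA T⁴.
Radiating area A = 2·4.40 = 8.800 m².
T⁴ = P/(εσA) = 8050/(0.44·5.67×10⁻⁸·8.800) = 3.667×10¹⁰ K⁴.
T = (3.667×10¹⁰)^(1/4).

T ≈ 438 K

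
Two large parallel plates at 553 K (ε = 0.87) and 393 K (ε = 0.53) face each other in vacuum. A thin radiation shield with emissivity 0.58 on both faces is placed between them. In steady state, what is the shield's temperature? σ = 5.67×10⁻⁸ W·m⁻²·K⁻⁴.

T_s ≈ 504 K

In steady state the net flux on the hot side equals that on the cold side.
σ(T₁⁴−T_s⁴)/D₁ = σ(T_s⁴−T₂⁴)/D₂, with D₁ = 1/ε₁+1/ε_s−1 = 1.874, D₂ = 1/ε_s+1/ε₂−1 = 2.611.
Solve for T_s⁴: T_s⁴ = (D₂·T₁⁴ + D₁·T₂⁴)/(D₁+D₂) = 6.441×10¹⁰ K⁴.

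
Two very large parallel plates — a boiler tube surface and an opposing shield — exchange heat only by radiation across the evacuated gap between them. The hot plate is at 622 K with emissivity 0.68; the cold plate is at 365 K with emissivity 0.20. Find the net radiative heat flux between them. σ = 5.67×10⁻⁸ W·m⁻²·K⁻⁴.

q ≈ 1370 W/m²

For two infinite grey parallel plates, q = σ(T₁⁴ − T₂⁴)/(1/ε₁ + 1/ε₂ − 1).
T₁⁴ − T₂⁴ = 1.497×10¹¹ − 1.775×10¹⁰ = 1.319×10¹¹ K⁴.
1/ε₁ + 1/ε₂ − 1 = 1.471 + 5.000 − 1 = 5.471.
q = 5.67×10⁻⁸ × 1.319×10¹¹ / 5.471.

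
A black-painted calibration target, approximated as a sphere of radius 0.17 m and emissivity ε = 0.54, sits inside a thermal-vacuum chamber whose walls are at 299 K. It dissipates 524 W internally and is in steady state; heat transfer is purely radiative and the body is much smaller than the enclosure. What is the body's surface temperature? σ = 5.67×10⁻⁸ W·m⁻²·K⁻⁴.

T ≈ 485 K

For a small grey body in a large enclosure, net radiated power = εσA(T⁴ − T_w⁴).
Steady state: P = εσA(T⁴ − T_w⁴) with A = 4πr² = 0.3632 m².
T⁴ = P/(εσA) + T_w⁴ = 524/(0.54·5.67×10⁻⁸·0.3632) + (299)⁴
    = 4.712×10¹⁰ + 7.993×10⁹ = 5.512×10¹⁰ K⁴.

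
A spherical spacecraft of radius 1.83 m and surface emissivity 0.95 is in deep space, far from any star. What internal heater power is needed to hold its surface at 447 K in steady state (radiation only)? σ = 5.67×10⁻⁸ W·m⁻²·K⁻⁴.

P = εσ·4πr²·T⁴.
4πr² = 42.08 m²; T⁴ = 3.992×10¹⁰ K⁴.
P = 0.95·5.67×10⁻⁸·42.08·3.992×10¹⁰.

P ≈ 90500 W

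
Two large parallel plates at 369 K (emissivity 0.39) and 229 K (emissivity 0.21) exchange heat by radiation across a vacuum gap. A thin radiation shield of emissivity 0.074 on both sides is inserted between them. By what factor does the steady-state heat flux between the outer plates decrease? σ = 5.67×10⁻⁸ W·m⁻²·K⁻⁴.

Without shield: q₀ = σΔ(T⁴)/(1/ε₁+1/ε₂−1) with denominator 6.326.
With shield the two gaps are in series; the resistances add: (1/ε₁+1/ε_s−1)+(1/ε_s+1/ε₂−1) = 15.08+17.28 = 32.35.
Heat-flux ratio q₀/q = 32.35/6.326.

factor ≈ 5.11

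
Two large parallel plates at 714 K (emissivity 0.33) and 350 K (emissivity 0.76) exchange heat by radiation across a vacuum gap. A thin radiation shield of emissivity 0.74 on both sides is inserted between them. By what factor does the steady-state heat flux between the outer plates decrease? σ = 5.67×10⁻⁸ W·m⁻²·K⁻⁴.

factor ≈ 1.51

Without shield: q₀ = σΔ(T⁴)/(1/ε₁+1/ε₂−1) with denominator 3.346.
With shield the two gaps are in series; the resistances add: (1/ε₁+1/ε_s−1)+(1/ε_s+1/ε₂−1) = 3.382+1.667 = 5.049.
Heat-flux ratio q₀/q = 5.049/3.346.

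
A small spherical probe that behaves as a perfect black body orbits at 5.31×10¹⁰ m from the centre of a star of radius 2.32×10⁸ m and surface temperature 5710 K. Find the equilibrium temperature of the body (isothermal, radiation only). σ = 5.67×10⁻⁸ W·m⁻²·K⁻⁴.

T ≈ 267 K

The star's surface emits σT_*⁴; at distance d the flux is S = σT_*⁴(R_*/d)².
S = 5.67×10⁻⁸·(5710)⁴·(2.32×10⁸/5.31×10¹⁰)² = 1151 W/m².
For an isothermal sphere T⁴ = (1−a)S/(4σ) = 5.073×10⁹ K⁴.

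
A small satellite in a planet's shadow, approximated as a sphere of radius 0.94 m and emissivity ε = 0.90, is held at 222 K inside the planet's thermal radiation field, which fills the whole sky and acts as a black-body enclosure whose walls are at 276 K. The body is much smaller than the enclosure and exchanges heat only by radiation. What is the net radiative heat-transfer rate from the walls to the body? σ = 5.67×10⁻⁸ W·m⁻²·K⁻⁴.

P_net ≈ 1910 W

For a small grey body in a large enclosure: P_net = εσA(T_body⁴ − T_wall⁴).
A = 4πr² = 11.10 m²; T_body⁴ − T_wall⁴ = 2.429×10⁹ − 5.803×10⁹ = -3.374×10⁹ K⁴.
|P_net| = 0.90·5.67×10⁻⁸·11.10·3.374×10⁹.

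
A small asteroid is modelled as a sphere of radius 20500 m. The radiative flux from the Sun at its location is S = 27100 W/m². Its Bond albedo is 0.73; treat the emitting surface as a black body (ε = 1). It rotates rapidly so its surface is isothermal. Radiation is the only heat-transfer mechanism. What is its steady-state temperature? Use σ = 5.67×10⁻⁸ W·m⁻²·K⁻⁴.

T ≈ 424 K

At equilibrium, absorbed power = emitted power.
Absorbing cross-section = πr² = 1.320×10⁹ m²; emitting surface = 4πr² = 5.281×10⁹ m² (ratio 4).
(1−a)S·A_cross = εσ·A_surf·T⁴  ⇒  T⁴ = (1−a)S/(4σ).
T⁴ = 0.270·27100/(4·5.67×10⁻⁸) = 3.226×10¹⁰ K⁴.
T = (3.226×10¹⁰)^(1/4).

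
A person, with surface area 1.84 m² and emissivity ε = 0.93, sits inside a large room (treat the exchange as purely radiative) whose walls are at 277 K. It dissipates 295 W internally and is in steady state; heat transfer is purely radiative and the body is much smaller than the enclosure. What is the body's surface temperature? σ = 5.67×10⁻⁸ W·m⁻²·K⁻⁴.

T ≈ 307 K

For a small grey body in a large enclosure, net radiated power = εσA(T⁴ − T_w⁴).
Steady state: P = εσA(T⁴ − T_w⁴) with A = 1.84 m².
T⁴ = P/(εσA) + T_w⁴ = 295/(0.93·5.67×10⁻⁸·1.840) + (277)⁴
    = 3.040×10⁹ + 5.887×10⁹ = 8.928×10⁹ K⁴.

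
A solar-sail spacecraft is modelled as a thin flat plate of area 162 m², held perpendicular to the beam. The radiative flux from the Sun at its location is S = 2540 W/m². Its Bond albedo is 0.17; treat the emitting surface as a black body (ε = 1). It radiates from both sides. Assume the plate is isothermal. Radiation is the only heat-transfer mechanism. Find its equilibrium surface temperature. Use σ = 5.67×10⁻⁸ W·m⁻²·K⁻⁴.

At equilibrium, absorbed power = emitted power.
Absorbing cross-section = A = 162.0 m²; emitting surface = 2A = 324.0 m² (ratio 2).
(1−a)S·A_cross = εσ·A_surf·T⁴  ⇒  T⁴ = (1−a)S/(2σ).
T⁴ = 0.830·2540/(2·5.67×10⁻⁸) = 1.859×10¹⁰ K⁴.
T = (1.859×10¹⁰)^(1/4).

T ≈ 369 K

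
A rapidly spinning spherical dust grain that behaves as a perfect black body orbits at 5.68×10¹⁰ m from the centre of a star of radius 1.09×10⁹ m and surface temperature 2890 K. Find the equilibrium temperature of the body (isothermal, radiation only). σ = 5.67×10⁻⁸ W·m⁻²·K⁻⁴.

T ≈ 283 K

The star's surface emits σT_*⁴; at distance d the flux is S = σT_*⁴(R_*/d)².
S = 5.67×10⁻⁸·(2890)⁴·(1.09×10⁹/5.68×10¹⁰)² = 1457 W/m².
For an isothermal sphere T⁴ = (1−a)S/(4σ) = 6.422×10⁹ K⁴.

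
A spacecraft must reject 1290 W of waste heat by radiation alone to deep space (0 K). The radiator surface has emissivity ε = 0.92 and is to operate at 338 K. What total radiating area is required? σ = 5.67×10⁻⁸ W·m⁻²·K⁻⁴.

A ≈ 1.89 m²

P = εσA T⁴ ⇒ A = P/(εσT⁴).
T⁴ = 1.305×10¹⁰ K⁴.
A = 1290/(0.92 × 5.67×10⁻⁸ × 1.305×10¹⁰).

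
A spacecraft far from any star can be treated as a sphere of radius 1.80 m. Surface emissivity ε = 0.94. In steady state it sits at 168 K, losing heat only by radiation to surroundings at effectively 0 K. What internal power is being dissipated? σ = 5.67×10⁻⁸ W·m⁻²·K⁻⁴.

P ≈ 1730 W

Steady state: P = εσA T⁴.
A = 4πr² = 40.72 m²; T⁴ = (168)⁴ = 7.966×10⁸ K⁴.
P = 0.94 × 5.67×10⁻⁸ × 40.72 × 7.966×10⁸.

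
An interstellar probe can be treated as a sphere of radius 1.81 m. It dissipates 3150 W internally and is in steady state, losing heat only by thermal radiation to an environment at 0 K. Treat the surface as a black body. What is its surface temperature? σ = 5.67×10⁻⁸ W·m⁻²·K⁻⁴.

T ≈ 192 K

Steady state: internal power = radiated power, P = εσA T⁴.
Radiating area A = 4πr² = 41.17 m².
T⁴ = P/(εσA) = 3150/(1.0·5.67×10⁻⁸·41.17) = 1.349×10⁹ K⁴.
T = (1.349×10⁹)^(1/4).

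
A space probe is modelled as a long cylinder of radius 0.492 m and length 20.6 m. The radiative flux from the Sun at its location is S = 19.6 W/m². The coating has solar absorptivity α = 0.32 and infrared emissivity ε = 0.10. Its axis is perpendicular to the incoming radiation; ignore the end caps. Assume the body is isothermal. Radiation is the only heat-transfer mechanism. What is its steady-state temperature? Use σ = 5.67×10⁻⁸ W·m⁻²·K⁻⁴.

At equilibrium, absorbed power = emitted power.
Absorbing cross-section = 2rL = 20.27 m²; emitting surface = 2πrL = 63.68 m² (ratio π).
αS·A_cross = εσ·A_surf·T⁴  ⇒  T⁴ = αS/(ε·πσ).
T⁴ = 0.320·19.6/(0.10·π·5.67×10⁻⁸) = 3.521×10⁸ K⁴.
T = (3.521×10⁸)^(1/4).

T ≈ 137 K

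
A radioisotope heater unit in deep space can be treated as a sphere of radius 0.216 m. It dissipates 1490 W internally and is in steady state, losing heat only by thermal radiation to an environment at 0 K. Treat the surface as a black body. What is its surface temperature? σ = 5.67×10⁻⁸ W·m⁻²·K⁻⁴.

Steady state: internal power = radiated power, P = εσA T⁴.
Radiating area A = 4πr² = 0.5863 m².
T⁴ = P/(εσA) = 1490/(1.0·5.67×10⁻⁸·0.5863) = 4.482×10¹⁰ K⁴.
T = (4.482×10¹⁰)^(1/4).

T ≈ 460 K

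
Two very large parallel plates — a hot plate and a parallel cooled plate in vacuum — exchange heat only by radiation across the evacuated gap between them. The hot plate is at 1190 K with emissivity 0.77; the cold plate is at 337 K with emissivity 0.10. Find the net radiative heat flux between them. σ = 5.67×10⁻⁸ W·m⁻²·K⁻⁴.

q ≈ 11000 W/m²

For two infinite grey parallel plates, q = σ(T₁⁴ − T₂⁴)/(1/ε₁ + 1/ε₂ − 1).
T₁⁴ − T₂⁴ = 2.005×10¹² − 1.290×10¹⁰ = 1.992×10¹² K⁴.
1/ε₁ + 1/ε₂ − 1 = 1.299 + 10.00 − 1 = 10.30.
q = 5.67×10⁻⁸ × 1.992×10¹² / 10.30.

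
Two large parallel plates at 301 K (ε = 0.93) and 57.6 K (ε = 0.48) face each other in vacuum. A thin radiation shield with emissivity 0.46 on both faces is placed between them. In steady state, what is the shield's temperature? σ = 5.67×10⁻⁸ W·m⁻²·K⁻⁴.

In steady state the net flux on the hot side equals that on the cold side.
σ(T₁⁴−T_s⁴)/D₁ = σ(T_s⁴−T₂⁴)/D₂, with D₁ = 1/ε₁+1/ε_s−1 = 2.249, D₂ = 1/ε_s+1/ε₂−1 = 3.257.
Solve for T_s⁴: T_s⁴ = (D₂·T₁⁴ + D₁·T₂⁴)/(D₁+D₂) = 4.860×10⁹ K⁴.

T_s ≈ 264 K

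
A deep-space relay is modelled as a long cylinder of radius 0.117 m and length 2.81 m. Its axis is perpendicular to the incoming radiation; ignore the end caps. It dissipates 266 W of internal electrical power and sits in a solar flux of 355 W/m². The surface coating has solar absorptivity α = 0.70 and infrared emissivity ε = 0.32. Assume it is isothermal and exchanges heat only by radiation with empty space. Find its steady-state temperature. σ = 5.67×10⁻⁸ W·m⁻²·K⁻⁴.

At steady state, absorbed solar power + internal power = radiated power.
Absorbed: α·S·A_cross = 0.70·355·0.6575 = 163.4 W (cross-section 2rL).
Total input = 163.4 + 266 = 429.4 W.
Radiated: εσ·A_surf·T⁴ with A_surf = 2πrL = 2.066 m².
T⁴ = 429.4/(0.32·5.67×10⁻⁸·2.066) = 1.146×10¹⁰ K⁴.

T ≈ 327 K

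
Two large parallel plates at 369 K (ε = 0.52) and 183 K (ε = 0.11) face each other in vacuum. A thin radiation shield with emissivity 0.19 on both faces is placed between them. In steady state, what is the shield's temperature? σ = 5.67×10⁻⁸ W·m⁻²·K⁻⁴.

In steady state the net flux on the hot side equals that on the cold side.
σ(T₁⁴−T_s⁴)/D₁ = σ(T_s⁴−T₂⁴)/D₂, with D₁ = 1/ε₁+1/ε_s−1 = 6.186, D₂ = 1/ε_s+1/ε₂−1 = 13.35.
Solve for T_s⁴: T_s⁴ = (D₂·T₁⁴ + D₁·T₂⁴)/(D₁+D₂) = 1.303×10¹⁰ K⁴.

T_s ≈ 338 K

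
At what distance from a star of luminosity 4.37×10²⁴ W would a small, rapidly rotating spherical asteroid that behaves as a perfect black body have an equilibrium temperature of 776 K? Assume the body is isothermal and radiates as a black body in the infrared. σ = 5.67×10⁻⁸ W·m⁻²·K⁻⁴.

d ≈ 2.06×10⁹ m

For an isothermal black-emitting sphere, (1−a)S·πr² = σ·4πr²·T⁴ ⇒ S = 4σT⁴/(1−a).
S = 4·5.67×10⁻⁸·(776)⁴/1.00 = 82240 W/m².
Flux falls as S = L/(4πd²), so d = √(L/(4πS)) = √(4.37×10²⁴/(4π·82240)).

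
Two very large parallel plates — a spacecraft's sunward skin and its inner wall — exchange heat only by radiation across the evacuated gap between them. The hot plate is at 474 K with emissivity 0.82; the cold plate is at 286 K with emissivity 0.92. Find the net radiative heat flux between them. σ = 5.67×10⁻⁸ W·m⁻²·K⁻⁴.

q ≈ 1900 W/m²

For two infinite grey parallel plates, q = σ(T₁⁴ − T₂⁴)/(1/ε₁ + 1/ε₂ − 1).
T₁⁴ − T₂⁴ = 5.048×10¹⁰ − 6.691×10⁹ = 4.379×10¹⁰ K⁴.
1/ε₁ + 1/ε₂ − 1 = 1.220 + 1.087 − 1 = 1.306.
q = 5.67×10⁻⁸ × 4.379×10¹⁰ / 1.306.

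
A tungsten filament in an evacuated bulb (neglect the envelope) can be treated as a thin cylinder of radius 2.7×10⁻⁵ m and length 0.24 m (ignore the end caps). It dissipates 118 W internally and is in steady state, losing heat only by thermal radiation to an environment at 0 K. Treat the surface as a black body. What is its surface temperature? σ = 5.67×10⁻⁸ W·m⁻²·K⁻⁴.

T ≈ 2670 K

Steady state: internal power = radiated power, P = εσA T⁴.
Radiating area A = 2πrL = 4.072×10⁻⁵ m².
T⁴ = P/(εσA) = 118/(1.0·5.67×10⁻⁸·4.072×10⁻⁵) = 5.111×10¹³ K⁴.
T = (5.111×10¹³)^(1/4).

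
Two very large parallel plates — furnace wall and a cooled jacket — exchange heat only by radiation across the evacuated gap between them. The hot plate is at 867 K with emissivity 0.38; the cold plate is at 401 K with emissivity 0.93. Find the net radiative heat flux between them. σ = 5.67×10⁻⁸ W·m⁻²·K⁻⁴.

q ≈ 11300 W/m²

For two infinite grey parallel plates, q = σ(T₁⁴ − T₂⁴)/(1/ε₁ + 1/ε₂ − 1).
T₁⁴ − T₂⁴ = 5.650×10¹¹ − 2.586×10¹⁰ = 5.392×10¹¹ K⁴.
1/ε₁ + 1/ε₂ − 1 = 2.632 + 1.075 − 1 = 2.707.
q = 5.67×10⁻⁸ × 5.392×10¹¹ / 2.707.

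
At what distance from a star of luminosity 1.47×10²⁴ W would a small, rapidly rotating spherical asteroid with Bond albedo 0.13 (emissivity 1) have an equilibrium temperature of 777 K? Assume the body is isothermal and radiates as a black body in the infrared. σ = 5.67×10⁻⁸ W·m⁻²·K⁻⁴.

d ≈ 1.11×10⁹ m

For an isothermal black-emitting sphere, (1−a)S·πr² = σ·4πr²·T⁴ ⇒ S = 4σT⁴/(1−a).
S = 4·5.67×10⁻⁸·(777)⁴/0.870 = 95020 W/m².
Flux falls as S = L/(4πd²), so d = √(L/(4πS)) = √(1.47×10²⁴/(4π·95020)).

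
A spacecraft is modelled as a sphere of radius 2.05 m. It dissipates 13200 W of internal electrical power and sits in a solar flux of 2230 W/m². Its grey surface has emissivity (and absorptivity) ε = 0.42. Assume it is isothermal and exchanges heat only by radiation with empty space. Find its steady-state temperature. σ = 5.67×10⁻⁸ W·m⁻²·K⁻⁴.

At steady state, absorbed solar power + internal power = radiated power.
Absorbed: α·S·A_cross = 0.42·2230·13.20 = 12370 W (cross-section πr²).
Total input = 12370 + 13200 = 25570 W.
Radiated: εσ·A_surf·T⁴ with A_surf = 4πr² = 52.81 m².
T⁴ = 25570/(0.42·5.67×10⁻⁸·52.81) = 2.033×10¹⁰ K⁴.

T ≈ 378 K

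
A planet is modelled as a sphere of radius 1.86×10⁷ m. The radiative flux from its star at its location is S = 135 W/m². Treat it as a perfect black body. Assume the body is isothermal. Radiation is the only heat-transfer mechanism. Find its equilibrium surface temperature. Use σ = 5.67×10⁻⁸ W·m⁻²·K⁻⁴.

T ≈ 156 K

At equilibrium, absorbed power = emitted power.
Absorbing cross-section = πr² = 1.087×10¹⁵ m²; emitting surface = 4πr² = 4.347×10¹⁵ m² (ratio 4).
S·A_cross = εσ·A_surf·T⁴  ⇒  T⁴ = S/(4σ).
T⁴ = 1.00·135/(4·5.67×10⁻⁸) = 5.952×10⁸ K⁴.
T = (5.952×10⁸)^(1/4).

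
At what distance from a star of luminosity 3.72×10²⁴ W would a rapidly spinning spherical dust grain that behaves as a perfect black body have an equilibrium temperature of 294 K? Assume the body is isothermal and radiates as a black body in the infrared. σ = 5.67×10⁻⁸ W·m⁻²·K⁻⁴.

d ≈ 1.32×10¹⁰ m

For an isothermal black-emitting sphere, (1−a)S·πr² = σ·4πr²·T⁴ ⇒ S = 4σT⁴/(1−a).
S = 4·5.67×10⁻⁸·(294)⁴/1.00 = 1694 W/m².
Flux falls as S = L/(4πd²), so d = √(L/(4πS)) = √(3.72×10²⁴/(4π·1694)).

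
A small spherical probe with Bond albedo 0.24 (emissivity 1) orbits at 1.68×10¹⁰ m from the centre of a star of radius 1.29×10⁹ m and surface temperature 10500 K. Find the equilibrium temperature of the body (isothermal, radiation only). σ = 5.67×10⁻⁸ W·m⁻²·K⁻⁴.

T ≈ 1920 K

The star's surface emits σT_*⁴; at distance d the flux is S = σT_*⁴(R_*/d)².
S = 5.67×10⁻⁸·(10500)⁴·(1.29×10⁹/1.68×10¹⁰)² = 4.064×10⁶ W/m².
For an isothermal sphere T⁴ = (1−a)S/(4σ) = 1.362×10¹³ K⁴.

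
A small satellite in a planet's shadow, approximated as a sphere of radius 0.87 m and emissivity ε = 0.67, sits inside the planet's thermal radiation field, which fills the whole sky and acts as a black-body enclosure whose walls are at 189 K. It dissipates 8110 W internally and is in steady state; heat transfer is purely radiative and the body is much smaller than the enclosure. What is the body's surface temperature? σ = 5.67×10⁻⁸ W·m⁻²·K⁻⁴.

For a small grey body in a large enclosure, net radiated power = εσA(T⁴ − T_w⁴).
Steady state: P = εσA(T⁴ − T_w⁴) with A = 4πr² = 9.511 m².
T⁴ = P/(εσA) + T_w⁴ = 8110/(0.67·5.67×10⁻⁸·9.511) + (189)⁴
    = 2.244×10¹⁰ + 1.276×10⁹ = 2.372×10¹⁰ K⁴.

T ≈ 392 K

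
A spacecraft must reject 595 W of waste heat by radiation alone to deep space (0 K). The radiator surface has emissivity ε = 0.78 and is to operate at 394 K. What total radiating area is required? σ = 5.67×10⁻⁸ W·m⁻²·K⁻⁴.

A ≈ 0.558 m²

P = εσA T⁴ ⇒ A = P/(εσT⁴).
T⁴ = 2.410×10¹⁰ K⁴.
A = 595/(0.78 × 5.67×10⁻⁸ × 2.410×10¹⁰).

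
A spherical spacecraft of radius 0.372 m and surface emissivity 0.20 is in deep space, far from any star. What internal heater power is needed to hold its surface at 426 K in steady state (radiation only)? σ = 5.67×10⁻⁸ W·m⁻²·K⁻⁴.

P = εσ·4πr²·T⁴.
4πr² = 1.739 m²; T⁴ = 3.293×10¹⁰ K⁴.
P = 0.20·5.67×10⁻⁸·1.739·3.293×10¹⁰.

P ≈ 649 W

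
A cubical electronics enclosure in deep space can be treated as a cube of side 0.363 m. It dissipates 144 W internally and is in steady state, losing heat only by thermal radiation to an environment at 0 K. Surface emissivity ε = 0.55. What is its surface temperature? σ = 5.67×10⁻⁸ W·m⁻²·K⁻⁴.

Steady state: internal power = radiated power, P = εσA T⁴.
Radiating area A = 6L² = 0.7906 m².
T⁴ = P/(εσA) = 144/(0.55·5.67×10⁻⁸·0.7906) = 5.841×10⁹ K⁴.
T = (5.841×10⁹)^(1/4).

T ≈ 276 K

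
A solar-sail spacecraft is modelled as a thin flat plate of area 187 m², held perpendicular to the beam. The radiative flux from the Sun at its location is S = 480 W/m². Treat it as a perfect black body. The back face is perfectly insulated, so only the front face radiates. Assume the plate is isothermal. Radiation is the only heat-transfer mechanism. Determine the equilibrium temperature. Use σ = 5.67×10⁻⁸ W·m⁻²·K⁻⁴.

T ≈ 303 K

At equilibrium, absorbed power = emitted power.
Absorbing cross-section = A = 187.0 m²; emitting surface = A = 187.0 m² (ratio 1).
S·A_cross = εσ·A_surf·T⁴  ⇒  T⁴ = S/(1σ).
T⁴ = 1.00·480/(1·5.67×10⁻⁸) = 8.466×10⁹ K⁴.
T = (8.466×10⁹)^(1/4).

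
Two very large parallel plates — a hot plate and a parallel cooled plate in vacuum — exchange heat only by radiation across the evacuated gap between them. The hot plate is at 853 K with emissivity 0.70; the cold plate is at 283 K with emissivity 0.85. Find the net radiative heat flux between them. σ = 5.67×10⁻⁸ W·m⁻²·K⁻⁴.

For two infinite grey parallel plates, q = σ(T₁⁴ − T₂⁴)/(1/ε₁ + 1/ε₂ − 1).
T₁⁴ − T₂⁴ = 5.294×10¹¹ − 6.414×10⁹ = 5.230×10¹¹ K⁴.
1/ε₁ + 1/ε₂ − 1 = 1.429 + 1.176 − 1 = 1.605.
q = 5.67×10⁻⁸ × 5.230×10¹¹ / 1.605.

q ≈ 18500 W/m²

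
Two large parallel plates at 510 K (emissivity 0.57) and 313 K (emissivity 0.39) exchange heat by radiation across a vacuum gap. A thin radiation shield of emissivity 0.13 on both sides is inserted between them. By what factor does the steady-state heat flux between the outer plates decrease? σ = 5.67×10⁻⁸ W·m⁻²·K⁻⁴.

Without shield: q₀ = σΔ(T⁴)/(1/ε₁+1/ε₂−1) with denominator 3.318.
With shield the two gaps are in series; the resistances add: (1/ε₁+1/ε_s−1)+(1/ε_s+1/ε₂−1) = 8.447+9.256 = 17.70.
Heat-flux ratio q₀/q = 17.70/3.318.

factor ≈ 5.33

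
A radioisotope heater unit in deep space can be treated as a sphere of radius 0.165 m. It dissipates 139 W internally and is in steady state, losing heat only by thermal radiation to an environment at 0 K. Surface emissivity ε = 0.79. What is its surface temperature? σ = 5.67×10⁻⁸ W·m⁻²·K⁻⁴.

T ≈ 309 K

Steady state: internal power = radiated power, P = εσA T⁴.
Radiating area A = 4πr² = 0.3421 m².
T⁴ = P/(εσA) = 139/(0.79·5.67×10⁻⁸·0.3421) = 9.070×10⁹ K⁴.
T = (9.070×10⁹)^(1/4).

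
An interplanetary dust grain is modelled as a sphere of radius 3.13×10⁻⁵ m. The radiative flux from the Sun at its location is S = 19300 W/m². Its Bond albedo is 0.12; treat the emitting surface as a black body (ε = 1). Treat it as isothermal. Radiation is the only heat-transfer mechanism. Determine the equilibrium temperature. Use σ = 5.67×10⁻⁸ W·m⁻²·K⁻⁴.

At equilibrium, absorbed power = emitted power.
Absorbing cross-section = πr² = 3.078×10⁻⁹ m²; emitting surface = 4πr² = 1.231×10⁻⁸ m² (ratio 4).
(1−a)S·A_cross = εσ·A_surf·T⁴  ⇒  T⁴ = (1−a)S/(4σ).
T⁴ = 0.880·19300/(4·5.67×10⁻⁸) = 7.489×10¹⁰ K⁴.
T = (7.489×10¹⁰)^(1/4).

T ≈ 523 K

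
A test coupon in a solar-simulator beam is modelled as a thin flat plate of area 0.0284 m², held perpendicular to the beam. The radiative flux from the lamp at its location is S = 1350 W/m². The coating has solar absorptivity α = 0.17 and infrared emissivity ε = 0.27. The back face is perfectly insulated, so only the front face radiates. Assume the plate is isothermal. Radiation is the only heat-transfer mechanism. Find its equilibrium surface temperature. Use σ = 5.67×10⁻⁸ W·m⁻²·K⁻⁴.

At equilibrium, absorbed power = emitted power.
Absorbing cross-section = A = 0.02840 m²; emitting surface = A = 0.02840 m² (ratio 1).
αS·A_cross = εσ·A_surf·T⁴  ⇒  T⁴ = αS/(ε·1σ).
T⁴ = 0.170·1350/(0.27·1·5.67×10⁻⁸) = 1.499×10¹⁰ K⁴.
T = (1.499×10¹⁰)^(1/4).

T ≈ 350 K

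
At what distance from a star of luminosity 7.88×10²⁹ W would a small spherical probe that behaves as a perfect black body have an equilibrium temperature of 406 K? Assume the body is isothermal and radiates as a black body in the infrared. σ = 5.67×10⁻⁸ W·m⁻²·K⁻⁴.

For an isothermal black-emitting sphere, (1−a)S·πr² = σ·4πr²·T⁴ ⇒ S = 4σT⁴/(1−a).
S = 4·5.67×10⁻⁸·(406)⁴/1.00 = 6162 W/m².
Flux falls as S = L/(4πd²), so d = √(L/(4πS)) = √(7.88×10²⁹/(4π·6162)).

d ≈ 3.19×10¹² m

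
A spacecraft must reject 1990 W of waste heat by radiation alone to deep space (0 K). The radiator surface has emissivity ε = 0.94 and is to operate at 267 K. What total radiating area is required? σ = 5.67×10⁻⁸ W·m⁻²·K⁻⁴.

P = εσA T⁴ ⇒ A = P/(εσT⁴).
T⁴ = 5.082×10⁹ K⁴.
A = 1990/(0.94 × 5.67×10⁻⁸ × 5.082×10⁹).

A ≈ 7.35 m²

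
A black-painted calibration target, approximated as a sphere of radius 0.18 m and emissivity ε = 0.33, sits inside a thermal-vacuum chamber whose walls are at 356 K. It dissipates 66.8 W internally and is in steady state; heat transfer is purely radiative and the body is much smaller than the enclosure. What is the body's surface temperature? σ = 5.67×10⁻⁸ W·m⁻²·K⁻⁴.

For a small grey body in a large enclosure, net radiated power = εσA(T⁴ − T_w⁴).
Steady state: P = εσA(T⁴ − T_w⁴) with A = 4πr² = 0.4072 m².
T⁴ = P/(εσA) + T_w⁴ = 66.8/(0.33·5.67×10⁻⁸·0.4072) + (356)⁴
    = 8.768×10⁹ + 1.606×10¹⁰ = 2.483×10¹⁰ K⁴.

T ≈ 397 K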